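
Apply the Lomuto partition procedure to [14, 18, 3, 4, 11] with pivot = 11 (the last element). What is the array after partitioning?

Lomuto partition with pivot = 11:

Initial array: [14, 18, 3, 4, 11]

arr[0]=14 > 11: no swap
arr[1]=18 > 11: no swap
arr[2]=3 <= 11: swap with position 0, array becomes [3, 18, 14, 4, 11]
arr[3]=4 <= 11: swap with position 1, array becomes [3, 4, 14, 18, 11]

Place pivot at position 2: [3, 4, 11, 18, 14]
Pivot position: 2

After partitioning with pivot 11, the array becomes [3, 4, 11, 18, 14]. The pivot is placed at index 2. All elements to the left of the pivot are <= 11, and all elements to the right are > 11.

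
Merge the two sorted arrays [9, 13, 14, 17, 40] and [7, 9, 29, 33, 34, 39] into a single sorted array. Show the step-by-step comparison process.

Merging process:

Compare 9 vs 7: take 7 from right. Merged: [7]
Compare 9 vs 9: take 9 from left. Merged: [7, 9]
Compare 13 vs 9: take 9 from right. Merged: [7, 9, 9]
Compare 13 vs 29: take 13 from left. Merged: [7, 9, 9, 13]
Compare 14 vs 29: take 14 from left. Merged: [7, 9, 9, 13, 14]
Compare 17 vs 29: take 17 from left. Merged: [7, 9, 9, 13, 14, 17]
Compare 40 vs 29: take 29 from right. Merged: [7, 9, 9, 13, 14, 17, 29]
Compare 40 vs 33: take 33 from right. Merged: [7, 9, 9, 13, 14, 17, 29, 33]
Compare 40 vs 34: take 34 from right. Merged: [7, 9, 9, 13, 14, 17, 29, 33, 34]
Compare 40 vs 39: take 39 from right. Merged: [7, 9, 9, 13, 14, 17, 29, 33, 34, 39]
Append remaining from left: [40]. Merged: [7, 9, 9, 13, 14, 17, 29, 33, 34, 39, 40]

Final merged array: [7, 9, 9, 13, 14, 17, 29, 33, 34, 39, 40]
Total comparisons: 10

The merged array is [7, 9, 9, 13, 14, 17, 29, 33, 34, 39, 40], requiring 10 comparisons. The merge step runs in O(n) time where n is the total number of elements.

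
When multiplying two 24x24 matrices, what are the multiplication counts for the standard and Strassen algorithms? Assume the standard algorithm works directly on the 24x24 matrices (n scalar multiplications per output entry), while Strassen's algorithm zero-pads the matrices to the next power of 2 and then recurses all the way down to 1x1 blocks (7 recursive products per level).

Matrix multiplication for 24x24 matrices:

Strassen's algorithm requires power-of-2 dimensions. Pad 24x24 to 32x32 (next power of 2).

Standard algorithm: 24^3 = 13824 multiplications
Strassen's algorithm: 7^(log2(32)) = 7^5 = 16807 multiplications
Difference: 13824 - 16807 = -2983 (Strassen uses MORE here due to padding overhead — for small or just-over-power-of-2 n, padding can outweigh the per-level savings)

Standard: 13824 multiplications (24^3). Strassen: 16807 multiplications (7^5, after padding to 32x32). Strassen reduces 8 recursive multiplications to 7 at each level.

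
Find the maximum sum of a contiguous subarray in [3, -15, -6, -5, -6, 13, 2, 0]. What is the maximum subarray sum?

Using Kadane's algorithm on [3, -15, -6, -5, -6, 13, 2, 0]:

Scanning through the array:
Position 1 (value -15): max_ending_here = -12, max_so_far = 3
Position 2 (value -6): max_ending_here = -6, max_so_far = 3
Position 3 (value -5): max_ending_here = -5, max_so_far = 3
Position 4 (value -6): max_ending_here = -6, max_so_far = 3
Position 5 (value 13): max_ending_here = 13, max_so_far = 13
Position 6 (value 2): max_ending_here = 15, max_so_far = 15
Position 7 (value 0): max_ending_here = 15, max_so_far = 15

Maximum subarray: [13, 2]
Maximum sum: 15

The maximum subarray is [13, 2] with sum 15. This subarray runs from index 5 to index 6.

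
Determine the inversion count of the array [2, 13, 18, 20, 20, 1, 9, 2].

Finding inversions in [2, 13, 18, 20, 20, 1, 9, 2]:

(0, 5): arr[0]=2 > arr[5]=1
(1, 5): arr[1]=13 > arr[5]=1
(1, 6): arr[1]=13 > arr[6]=9
(1, 7): arr[1]=13 > arr[7]=2
(2, 5): arr[2]=18 > arr[5]=1
(2, 6): arr[2]=18 > arr[6]=9
(2, 7): arr[2]=18 > arr[7]=2
(3, 5): arr[3]=20 > arr[5]=1
(3, 6): arr[3]=20 > arr[6]=9
(3, 7): arr[3]=20 > arr[7]=2
(4, 5): arr[4]=20 > arr[5]=1
(4, 6): arr[4]=20 > arr[6]=9
(4, 7): arr[4]=20 > arr[7]=2
(6, 7): arr[6]=9 > arr[7]=2

Total inversions: 14

The array has 14 inversion(s): (0,5), (1,5), (1,6), (1,7), (2,5), (2,6), (2,7), (3,5), (3,6), (3,7), (4,5), (4,6), (4,7), (6,7). Each pair (i,j) satisfies i < j and arr[i] > arr[j].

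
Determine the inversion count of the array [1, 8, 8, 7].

Finding inversions in [1, 8, 8, 7]:

(1, 3): arr[1]=8 > arr[3]=7
(2, 3): arr[2]=8 > arr[3]=7

Total inversions: 2

The array has 2 inversion(s): (1,3), (2,3). Each pair (i,j) satisfies i < j and arr[i] > arr[j].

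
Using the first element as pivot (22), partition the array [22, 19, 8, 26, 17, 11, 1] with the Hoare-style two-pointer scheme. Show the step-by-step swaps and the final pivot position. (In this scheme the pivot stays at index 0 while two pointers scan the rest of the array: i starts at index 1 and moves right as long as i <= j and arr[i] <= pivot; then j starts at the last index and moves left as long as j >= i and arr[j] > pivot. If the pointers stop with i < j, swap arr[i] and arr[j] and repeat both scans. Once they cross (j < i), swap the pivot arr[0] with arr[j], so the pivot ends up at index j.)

Hoare-style two-pointer partition with pivot = 22:

Initial array: [22, 19, 8, 26, 17, 11, 1]

Pointers start at i = 1, j = 6.
i stops at index 3 (arr[3]=26 > 22), j stops at index 6 (arr[6]=1 <= 22): swap arr[3] and arr[6], array becomes [22, 19, 8, 1, 17, 11, 26]
i ends at 6, j ends at 5: the pointers have crossed (j < i), so scanning stops.

Swap pivot arr[0] with arr[5] to place pivot at position 5: [11, 19, 8, 1, 17, 22, 26]
Pivot position: 5

After partitioning with pivot 22, the array becomes [11, 19, 8, 1, 17, 22, 26]. The pivot is placed at index 5. All elements to the left of the pivot are <= 22, and all elements to the right are > 22.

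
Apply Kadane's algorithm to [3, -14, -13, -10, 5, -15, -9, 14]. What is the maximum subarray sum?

Using Kadane's algorithm on [3, -14, -13, -10, 5, -15, -9, 14]:

Scanning through the array:
Position 1 (value -14): max_ending_here = -11, max_so_far = 3
Position 2 (value -13): max_ending_here = -13, max_so_far = 3
Position 3 (value -10): max_ending_here = -10, max_so_far = 3
Position 4 (value 5): max_ending_here = 5, max_so_far = 5
Position 5 (value -15): max_ending_here = -10, max_so_far = 5
Position 6 (value -9): max_ending_here = -9, max_so_far = 5
Position 7 (value 14): max_ending_here = 14, max_so_far = 14

Maximum subarray: [14]
Maximum sum: 14

The maximum subarray is [14] with sum 14. This subarray runs from index 7 to index 7.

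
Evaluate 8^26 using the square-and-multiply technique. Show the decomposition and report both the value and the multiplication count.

Computing 8^26 by squaring (build up from 8^1; each line after the first costs one multiplication):

8^1 = 8
8^2 = (8^1)^2 = 8^2 = 64
8^3 = 8 * 8^2 = 8 * 64 = 512
8^6 = (8^3)^2 = 512^2 = 262144
8^12 = (8^6)^2 = 262144^2 = 68719476736
8^13 = 8 * 8^12 = 8 * 68719476736 = 549755813888
8^26 = (8^13)^2 = 549755813888^2 = 302231454903657293676544

Result: 302231454903657293676544
Multiplications needed: 6 (6 lines after 8^1)

8^26 = 302231454903657293676544. Using exponentiation by squaring, this requires 6 multiplications. The key idea: if the exponent is even, square the half-power; if odd, multiply by the base once.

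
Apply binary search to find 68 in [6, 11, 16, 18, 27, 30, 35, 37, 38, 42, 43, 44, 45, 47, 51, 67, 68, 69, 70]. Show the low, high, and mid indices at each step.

Binary search for 68 in [6, 11, 16, 18, 27, 30, 35, 37, 38, 42, 43, 44, 45, 47, 51, 67, 68, 69, 70]:

lo=0, hi=18, mid=9, arr[mid]=42 -> 42 < 68, search right half
lo=10, hi=18, mid=14, arr[mid]=51 -> 51 < 68, search right half
lo=15, hi=18, mid=16, arr[mid]=68 -> Found target at index 16!

Binary search finds 68 at index 16 after 3 comparisons. The search repeatedly halves the search space by comparing with the middle element.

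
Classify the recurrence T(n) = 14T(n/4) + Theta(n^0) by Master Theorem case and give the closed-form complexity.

Master Theorem for T(n) = 14T(n/4) + O(n^0):

a = 14, b = 4, c = 0
log_b(a) = log_4(14) = 1.9037

Case 1: c = 0 < log_4(14) = 1.9037
T(n) = O(n^(log_4 14))

For T(n) = 14T(n/4) + O(n^0): log_4(14) = 1.9037. This is Case 1 of the Master Theorem (c < log_b(a), work dominated by leaves), giving O(n^(log_4 14)).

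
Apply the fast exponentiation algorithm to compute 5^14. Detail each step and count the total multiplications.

Computing 5^14 by squaring (build up from 5^1; each line after the first costs one multiplication):

5^1 = 5
5^2 = (5^1)^2 = 5^2 = 25
5^3 = 5 * 5^2 = 5 * 25 = 125
5^6 = (5^3)^2 = 125^2 = 15625
5^7 = 5 * 5^6 = 5 * 15625 = 78125
5^14 = (5^7)^2 = 78125^2 = 6103515625

Result: 6103515625
Multiplications needed: 5 (5 lines after 5^1)

5^14 = 6103515625. Using exponentiation by squaring, this requires 5 multiplications. The key idea: if the exponent is even, square the half-power; if odd, multiply by the base once.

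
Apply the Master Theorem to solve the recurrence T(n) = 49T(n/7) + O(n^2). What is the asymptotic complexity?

Master Theorem for T(n) = 49T(n/7) + O(n^2):

a = 49, b = 7, c = 2
log_b(a) = log_7(49) = 2.0000

Case 2: c = 2 = log_7(49) = 2.0000
T(n) = O(n^2 log n) = O(n^2 log n)

For T(n) = 49T(n/7) + O(n^2): log_7(49) = 2.0000. This is Case 2 of the Master Theorem (c = log_b(a), equal work at all levels), giving O(n^2 log n).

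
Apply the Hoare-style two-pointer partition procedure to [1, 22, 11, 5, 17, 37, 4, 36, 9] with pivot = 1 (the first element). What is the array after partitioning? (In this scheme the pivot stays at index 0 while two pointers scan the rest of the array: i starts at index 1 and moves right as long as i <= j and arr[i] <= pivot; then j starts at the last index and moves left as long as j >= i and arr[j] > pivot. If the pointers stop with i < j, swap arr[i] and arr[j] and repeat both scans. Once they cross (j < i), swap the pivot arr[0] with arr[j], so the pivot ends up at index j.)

Hoare-style two-pointer partition with pivot = 1:

Initial array: [1, 22, 11, 5, 17, 37, 4, 36, 9]

Pointers start at i = 1, j = 8.
i ends at 1, j ends at 0: the pointers have crossed (j < i), so scanning stops.

j = 0, so swapping arr[0] with arr[j] leaves the pivot at position 0: [1, 22, 11, 5, 17, 37, 4, 36, 9]
Pivot position: 0

After partitioning with pivot 1, the array becomes [1, 22, 11, 5, 17, 37, 4, 36, 9]. The pivot is placed at index 0. All elements to the left of the pivot are <= 1, and all elements to the right are > 1.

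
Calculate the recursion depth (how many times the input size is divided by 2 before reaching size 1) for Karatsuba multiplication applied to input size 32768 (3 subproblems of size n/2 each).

For divide and conquer with division factor 2:

Problem sizes at each level:
Level 0: 32768
Level 1: 16384
Level 2: 8192
Level 3: 4096
Level 4: 2048
Level 5: 1024
Level 6: 512
Level 7: 256
Level 8: 128
Level 9: 64
Level 10: 32
Level 11: 16
Level 12: 8
Level 13: 4
Level 14: 2
Level 15: 1

The root is level 0 and the size-1 base case is level 15 (the tree spans levels 0 through 15, i.e. 16 levels counting the root), so the depth is the number of divisions: log_2(32768) = 15

The recursion tree depth is log_2(32768) = 15. At each level, the problem size is divided by 2, so it takes 15 divisions to reduce to a base case of size 1. The algorithm makes 3 recursive calls at each level.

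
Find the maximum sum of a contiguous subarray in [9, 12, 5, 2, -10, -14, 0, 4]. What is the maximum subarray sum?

Using Kadane's algorithm on [9, 12, 5, 2, -10, -14, 0, 4]:

Scanning through the array:
Position 1 (value 12): max_ending_here = 21, max_so_far = 21
Position 2 (value 5): max_ending_here = 26, max_so_far = 26
Position 3 (value 2): max_ending_here = 28, max_so_far = 28
Position 4 (value -10): max_ending_here = 18, max_so_far = 28
Position 5 (value -14): max_ending_here = 4, max_so_far = 28
Position 6 (value 0): max_ending_here = 4, max_so_far = 28
Position 7 (value 4): max_ending_here = 8, max_so_far = 28

Maximum subarray: [9, 12, 5, 2]
Maximum sum: 28

The maximum subarray is [9, 12, 5, 2] with sum 28. This subarray runs from index 0 to index 3.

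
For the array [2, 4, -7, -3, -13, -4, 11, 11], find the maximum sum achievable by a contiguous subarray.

Using Kadane's algorithm on [2, 4, -7, -3, -13, -4, 11, 11]:

Scanning through the array:
Position 1 (value 4): max_ending_here = 6, max_so_far = 6
Position 2 (value -7): max_ending_here = -1, max_so_far = 6
Position 3 (value -3): max_ending_here = -3, max_so_far = 6
Position 4 (value -13): max_ending_here = -13, max_so_far = 6
Position 5 (value -4): max_ending_here = -4, max_so_far = 6
Position 6 (value 11): max_ending_here = 11, max_so_far = 11
Position 7 (value 11): max_ending_here = 22, max_so_far = 22

Maximum subarray: [11, 11]
Maximum sum: 22

The maximum subarray is [11, 11] with sum 22. This subarray runs from index 6 to index 7.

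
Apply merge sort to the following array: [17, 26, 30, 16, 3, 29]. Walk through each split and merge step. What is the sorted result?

Merge sort trace:

Split: [17, 26, 30, 16, 3, 29] -> [17, 26, 30] and [16, 3, 29]
  Split: [17, 26, 30] -> [17] and [26, 30]
    Split: [26, 30] -> [26] and [30]
    Merge: [26] + [30] -> [26, 30]
  Merge: [17] + [26, 30] -> [17, 26, 30]
  Split: [16, 3, 29] -> [16] and [3, 29]
    Split: [3, 29] -> [3] and [29]
    Merge: [3] + [29] -> [3, 29]
  Merge: [16] + [3, 29] -> [3, 16, 29]
Merge: [17, 26, 30] + [3, 16, 29] -> [3, 16, 17, 26, 29, 30]

Final sorted array: [3, 16, 17, 26, 29, 30]

The merge sort proceeds by recursively splitting the array and merging sorted halves.
After all merges, the sorted array is [3, 16, 17, 26, 29, 30].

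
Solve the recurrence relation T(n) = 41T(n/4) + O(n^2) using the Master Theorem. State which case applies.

Master Theorem for T(n) = 41T(n/4) + O(n^2):

a = 41, b = 4, c = 2
log_b(a) = log_4(41) = 2.6788

Case 1: c = 2 < log_4(41) = 2.6788
T(n) = O(n^(log_4 41))

For T(n) = 41T(n/4) + O(n^2): log_4(41) = 2.6788. This is Case 1 of the Master Theorem (c < log_b(a), work dominated by leaves), giving O(n^(log_4 41)).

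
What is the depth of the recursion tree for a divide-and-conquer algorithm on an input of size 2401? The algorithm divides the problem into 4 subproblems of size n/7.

For divide and conquer with division factor 7:

Problem sizes at each level:
Level 0: 2401
Level 1: 343
Level 2: 49
Level 3: 7
Level 4: 1

The root is level 0 and the size-1 base case is level 4 (the tree spans levels 0 through 4, i.e. 5 levels counting the root), so the depth is the number of divisions: log_7(2401) = 4

The recursion tree depth is log_7(2401) = 4. At each level, the problem size is divided by 7, so it takes 4 divisions to reduce to a base case of size 1. The algorithm makes 4 recursive calls at each level.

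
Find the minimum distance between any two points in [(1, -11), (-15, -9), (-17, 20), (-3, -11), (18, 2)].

Computing all pairwise distances among 5 points:

d((1, -11), (-15, -9)) = 16.1245
d((1, -11), (-17, 20)) = 35.8469
d((1, -11), (-3, -11)) = 4.0 <-- minimum
d((1, -11), (18, 2)) = 21.4009
d((-15, -9), (-17, 20)) = 29.0689
d((-15, -9), (-3, -11)) = 12.1655
d((-15, -9), (18, 2)) = 34.7851
d((-17, 20), (-3, -11)) = 34.0147
d((-17, 20), (18, 2)) = 39.3573
d((-3, -11), (18, 2)) = 24.6982

Closest pair: (1, -11) and (-3, -11) with distance 4.0

The closest pair is (1, -11) and (-3, -11) with Euclidean distance 4.0. For 5 points, brute-force pairwise comparison is shown above. For large n, the divide-and-conquer algorithm (sort by x, recurse on halves, check the dividing strip) achieves O(n log n).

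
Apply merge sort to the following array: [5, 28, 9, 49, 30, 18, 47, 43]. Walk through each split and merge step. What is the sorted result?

Merge sort trace:

Split: [5, 28, 9, 49, 30, 18, 47, 43] -> [5, 28, 9, 49] and [30, 18, 47, 43]
  Split: [5, 28, 9, 49] -> [5, 28] and [9, 49]
    Split: [5, 28] -> [5] and [28]
    Merge: [5] + [28] -> [5, 28]
    Split: [9, 49] -> [9] and [49]
    Merge: [9] + [49] -> [9, 49]
  Merge: [5, 28] + [9, 49] -> [5, 9, 28, 49]
  Split: [30, 18, 47, 43] -> [30, 18] and [47, 43]
    Split: [30, 18] -> [30] and [18]
    Merge: [30] + [18] -> [18, 30]
    Split: [47, 43] -> [47] and [43]
    Merge: [47] + [43] -> [43, 47]
  Merge: [18, 30] + [43, 47] -> [18, 30, 43, 47]
Merge: [5, 9, 28, 49] + [18, 30, 43, 47] -> [5, 9, 18, 28, 30, 43, 47, 49]

Final sorted array: [5, 9, 18, 28, 30, 43, 47, 49]

The merge sort proceeds by recursively splitting the array and merging sorted halves.
After all merges, the sorted array is [5, 9, 18, 28, 30, 43, 47, 49].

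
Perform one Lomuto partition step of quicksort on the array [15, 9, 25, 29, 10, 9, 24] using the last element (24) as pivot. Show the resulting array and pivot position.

Lomuto partition with pivot = 24:

Initial array: [15, 9, 25, 29, 10, 9, 24]

arr[0]=15 <= 24: swap with position 0, array becomes [15, 9, 25, 29, 10, 9, 24]
arr[1]=9 <= 24: swap with position 1, array becomes [15, 9, 25, 29, 10, 9, 24]
arr[2]=25 > 24: no swap
arr[3]=29 > 24: no swap
arr[4]=10 <= 24: swap with position 2, array becomes [15, 9, 10, 29, 25, 9, 24]
arr[5]=9 <= 24: swap with position 3, array becomes [15, 9, 10, 9, 25, 29, 24]

Place pivot at position 4: [15, 9, 10, 9, 24, 29, 25]
Pivot position: 4

After partitioning with pivot 24, the array becomes [15, 9, 10, 9, 24, 29, 25]. The pivot is placed at index 4. All elements to the left of the pivot are <= 24, and all elements to the right are > 24.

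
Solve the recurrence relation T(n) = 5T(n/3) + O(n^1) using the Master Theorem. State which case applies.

Master Theorem for T(n) = 5T(n/3) + O(n^1):

a = 5, b = 3, c = 1
log_b(a) = log_3(5) = 1.4650

Case 1: c = 1 < log_3(5) = 1.4650
T(n) = O(n^(log_3 5))

For T(n) = 5T(n/3) + O(n^1): log_3(5) = 1.4650. This is Case 1 of the Master Theorem (c < log_b(a), work dominated by leaves), giving O(n^(log_3 5)).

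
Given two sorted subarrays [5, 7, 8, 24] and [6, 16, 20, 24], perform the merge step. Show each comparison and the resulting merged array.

Merging process:

Compare 5 vs 6: take 5 from left. Merged: [5]
Compare 7 vs 6: take 6 from right. Merged: [5, 6]
Compare 7 vs 16: take 7 from left. Merged: [5, 6, 7]
Compare 8 vs 16: take 8 from left. Merged: [5, 6, 7, 8]
Compare 24 vs 16: take 16 from right. Merged: [5, 6, 7, 8, 16]
Compare 24 vs 20: take 20 from right. Merged: [5, 6, 7, 8, 16, 20]
Compare 24 vs 24: take 24 from left. Merged: [5, 6, 7, 8, 16, 20, 24]
Append remaining from right: [24]. Merged: [5, 6, 7, 8, 16, 20, 24, 24]

Final merged array: [5, 6, 7, 8, 16, 20, 24, 24]
Total comparisons: 7

The merged array is [5, 6, 7, 8, 16, 20, 24, 24], requiring 7 comparisons. The merge step runs in O(n) time where n is the total number of elements.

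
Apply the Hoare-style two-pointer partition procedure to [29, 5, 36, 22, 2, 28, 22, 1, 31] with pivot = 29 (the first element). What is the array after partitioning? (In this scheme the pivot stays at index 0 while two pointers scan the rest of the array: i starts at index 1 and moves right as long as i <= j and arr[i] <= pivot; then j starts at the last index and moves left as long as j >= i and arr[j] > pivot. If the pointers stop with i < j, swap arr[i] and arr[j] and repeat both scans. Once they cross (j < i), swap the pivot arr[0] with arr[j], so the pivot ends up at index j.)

Hoare-style two-pointer partition with pivot = 29:

Initial array: [29, 5, 36, 22, 2, 28, 22, 1, 31]

Pointers start at i = 1, j = 8.
i stops at index 2 (arr[2]=36 > 29), j stops at index 7 (arr[7]=1 <= 29): swap arr[2] and arr[7], array becomes [29, 5, 1, 22, 2, 28, 22, 36, 31]
i ends at 7, j ends at 6: the pointers have crossed (j < i), so scanning stops.

Swap pivot arr[0] with arr[6] to place pivot at position 6: [22, 5, 1, 22, 2, 28, 29, 36, 31]
Pivot position: 6

After partitioning with pivot 29, the array becomes [22, 5, 1, 22, 2, 28, 29, 36, 31]. The pivot is placed at index 6. All elements to the left of the pivot are <= 29, and all elements to the right are > 29.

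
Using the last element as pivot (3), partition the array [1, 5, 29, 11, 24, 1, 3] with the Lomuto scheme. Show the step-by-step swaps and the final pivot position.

Lomuto partition with pivot = 3:

Initial array: [1, 5, 29, 11, 24, 1, 3]

arr[0]=1 <= 3: swap with position 0, array becomes [1, 5, 29, 11, 24, 1, 3]
arr[1]=5 > 3: no swap
arr[2]=29 > 3: no swap
arr[3]=11 > 3: no swap
arr[4]=24 > 3: no swap
arr[5]=1 <= 3: swap with position 1, array becomes [1, 1, 29, 11, 24, 5, 3]

Place pivot at position 2: [1, 1, 3, 11, 24, 5, 29]
Pivot position: 2

After partitioning with pivot 3, the array becomes [1, 1, 3, 11, 24, 5, 29]. The pivot is placed at index 2. All elements to the left of the pivot are <= 3, and all elements to the right are > 3.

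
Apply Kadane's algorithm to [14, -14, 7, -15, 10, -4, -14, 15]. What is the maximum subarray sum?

Using Kadane's algorithm on [14, -14, 7, -15, 10, -4, -14, 15]:

Scanning through the array:
Position 1 (value -14): max_ending_here = 0, max_so_far = 14
Position 2 (value 7): max_ending_here = 7, max_so_far = 14
Position 3 (value -15): max_ending_here = -8, max_so_far = 14
Position 4 (value 10): max_ending_here = 10, max_so_far = 14
Position 5 (value -4): max_ending_here = 6, max_so_far = 14
Position 6 (value -14): max_ending_here = -8, max_so_far = 14
Position 7 (value 15): max_ending_here = 15, max_so_far = 15

Maximum subarray: [15]
Maximum sum: 15

The maximum subarray is [15] with sum 15. This subarray runs from index 7 to index 7.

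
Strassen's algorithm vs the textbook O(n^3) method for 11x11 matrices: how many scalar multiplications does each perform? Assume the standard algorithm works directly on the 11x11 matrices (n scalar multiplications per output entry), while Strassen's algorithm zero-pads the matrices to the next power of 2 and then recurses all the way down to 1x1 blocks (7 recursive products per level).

Matrix multiplication for 11x11 matrices:

Strassen's algorithm requires power-of-2 dimensions. Pad 11x11 to 16x16 (next power of 2).

Standard algorithm: 11^3 = 1331 multiplications
Strassen's algorithm: 7^(log2(16)) = 7^4 = 2401 multiplications
Difference: 1331 - 2401 = -1070 (Strassen uses MORE here due to padding overhead — for small or just-over-power-of-2 n, padding can outweigh the per-level savings)

Standard: 1331 multiplications (11^3). Strassen: 2401 multiplications (7^4, after padding to 16x16). Strassen reduces 8 recursive multiplications to 7 at each level.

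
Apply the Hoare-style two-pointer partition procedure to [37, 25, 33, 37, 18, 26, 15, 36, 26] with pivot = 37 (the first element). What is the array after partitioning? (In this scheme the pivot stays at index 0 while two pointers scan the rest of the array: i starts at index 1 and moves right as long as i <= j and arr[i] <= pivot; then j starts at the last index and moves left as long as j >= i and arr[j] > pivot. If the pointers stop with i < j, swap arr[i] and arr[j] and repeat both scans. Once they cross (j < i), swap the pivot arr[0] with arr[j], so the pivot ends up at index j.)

Hoare-style two-pointer partition with pivot = 37:

Initial array: [37, 25, 33, 37, 18, 26, 15, 36, 26]

Pointers start at i = 1, j = 8.
i ends at 9, j ends at 8: the pointers have crossed (j < i), so scanning stops.

Swap pivot arr[0] with arr[8] to place pivot at position 8: [26, 25, 33, 37, 18, 26, 15, 36, 37]
Pivot position: 8

After partitioning with pivot 37, the array becomes [26, 25, 33, 37, 18, 26, 15, 36, 37]. The pivot is placed at index 8. All elements to the left of the pivot are <= 37, and all elements to the right are > 37.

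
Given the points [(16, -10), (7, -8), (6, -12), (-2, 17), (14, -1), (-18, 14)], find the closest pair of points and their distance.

Computing all pairwise distances among 6 points:

d((16, -10), (7, -8)) = 9.2195
d((16, -10), (6, -12)) = 10.198
d((16, -10), (-2, 17)) = 32.45
d((16, -10), (14, -1)) = 9.2195
d((16, -10), (-18, 14)) = 41.6173
d((7, -8), (6, -12)) = 4.1231 <-- minimum
d((7, -8), (-2, 17)) = 26.5707
d((7, -8), (14, -1)) = 9.8995
d((7, -8), (-18, 14)) = 33.3017
d((6, -12), (-2, 17)) = 30.0832
d((6, -12), (14, -1)) = 13.6015
d((6, -12), (-18, 14)) = 35.3836
d((-2, 17), (14, -1)) = 24.0832
d((-2, 17), (-18, 14)) = 16.2788
d((14, -1), (-18, 14)) = 35.3412

Closest pair: (7, -8) and (6, -12) with distance 4.1231

The closest pair is (7, -8) and (6, -12) with Euclidean distance 4.1231. For 6 points, brute-force pairwise comparison is shown above. For large n, the divide-and-conquer algorithm (sort by x, recurse on halves, check the dividing strip) achieves O(n log n).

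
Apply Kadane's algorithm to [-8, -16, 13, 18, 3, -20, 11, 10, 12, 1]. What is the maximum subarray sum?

Using Kadane's algorithm on [-8, -16, 13, 18, 3, -20, 11, 10, 12, 1]:

Scanning through the array:
Position 1 (value -16): max_ending_here = -16, max_so_far = -8
Position 2 (value 13): max_ending_here = 13, max_so_far = 13
Position 3 (value 18): max_ending_here = 31, max_so_far = 31
Position 4 (value 3): max_ending_here = 34, max_so_far = 34
Position 5 (value -20): max_ending_here = 14, max_so_far = 34
Position 6 (value 11): max_ending_here = 25, max_so_far = 34
Position 7 (value 10): max_ending_here = 35, max_so_far = 35
Position 8 (value 12): max_ending_here = 47, max_so_far = 47
Position 9 (value 1): max_ending_here = 48, max_so_far = 48

Maximum subarray: [13, 18, 3, -20, 11, 10, 12, 1]
Maximum sum: 48

The maximum subarray is [13, 18, 3, -20, 11, 10, 12, 1] with sum 48. This subarray runs from index 2 to index 9.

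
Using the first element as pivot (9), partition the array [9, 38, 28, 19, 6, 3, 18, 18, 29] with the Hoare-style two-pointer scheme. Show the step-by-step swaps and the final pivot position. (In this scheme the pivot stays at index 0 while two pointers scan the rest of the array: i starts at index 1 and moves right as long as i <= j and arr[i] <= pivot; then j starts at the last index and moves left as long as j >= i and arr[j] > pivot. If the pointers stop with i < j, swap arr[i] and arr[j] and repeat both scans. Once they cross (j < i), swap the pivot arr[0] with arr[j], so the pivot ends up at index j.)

Hoare-style two-pointer partition with pivot = 9:

Initial array: [9, 38, 28, 19, 6, 3, 18, 18, 29]

Pointers start at i = 1, j = 8.
i stops at index 1 (arr[1]=38 > 9), j stops at index 5 (arr[5]=3 <= 9): swap arr[1] and arr[5], array becomes [9, 3, 28, 19, 6, 38, 18, 18, 29]
i stops at index 2 (arr[2]=28 > 9), j stops at index 4 (arr[4]=6 <= 9): swap arr[2] and arr[4], array becomes [9, 3, 6, 19, 28, 38, 18, 18, 29]
i ends at 3, j ends at 2: the pointers have crossed (j < i), so scanning stops.

Swap pivot arr[0] with arr[2] to place pivot at position 2: [6, 3, 9, 19, 28, 38, 18, 18, 29]
Pivot position: 2

After partitioning with pivot 9, the array becomes [6, 3, 9, 19, 28, 38, 18, 18, 29]. The pivot is placed at index 2. All elements to the left of the pivot are <= 9, and all elements to the right are > 9.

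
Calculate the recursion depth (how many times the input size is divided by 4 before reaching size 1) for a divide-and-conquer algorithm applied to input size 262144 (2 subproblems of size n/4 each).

For divide and conquer with division factor 4:

Problem sizes at each level:
Level 0: 262144
Level 1: 65536
Level 2: 16384
Level 3: 4096
Level 4: 1024
Level 5: 256
Level 6: 64
Level 7: 16
Level 8: 4
Level 9: 1

The root is level 0 and the size-1 base case is level 9 (the tree spans levels 0 through 9, i.e. 10 levels counting the root), so the depth is the number of divisions: log_4(262144) = 9

The recursion tree depth is log_4(262144) = 9. At each level, the problem size is divided by 4, so it takes 9 divisions to reduce to a base case of size 1. The algorithm makes 2 recursive calls at each level.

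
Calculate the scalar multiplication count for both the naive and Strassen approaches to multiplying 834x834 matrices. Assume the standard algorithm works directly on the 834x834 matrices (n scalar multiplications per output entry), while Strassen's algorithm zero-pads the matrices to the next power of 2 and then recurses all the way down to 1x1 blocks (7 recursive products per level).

Matrix multiplication for 834x834 matrices:

Strassen's algorithm requires power-of-2 dimensions. Pad 834x834 to 1024x1024 (next power of 2).

Standard algorithm: 834^3 = 580093704 multiplications
Strassen's algorithm: 7^(log2(1024)) = 7^10 = 282475249 multiplications
Savings: 580093704 - 282475249 = 297618455 multiplications

Standard: 580093704 multiplications (834^3). Strassen: 282475249 multiplications (7^10, after padding to 1024x1024). Strassen reduces 8 recursive multiplications to 7 at each level.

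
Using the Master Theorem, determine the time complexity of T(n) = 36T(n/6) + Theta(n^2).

Master Theorem for T(n) = 36T(n/6) + O(n^2):

a = 36, b = 6, c = 2
log_b(a) = log_6(36) = 2.0000

Case 2: c = 2 = log_6(36) = 2.0000
T(n) = O(n^2 log n) = O(n^2 log n)

For T(n) = 36T(n/6) + O(n^2): log_6(36) = 2.0000. This is Case 2 of the Master Theorem (c = log_b(a), equal work at all levels), giving O(n^2 log n).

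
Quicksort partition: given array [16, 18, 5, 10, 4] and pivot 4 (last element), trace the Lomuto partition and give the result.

Lomuto partition with pivot = 4:

Initial array: [16, 18, 5, 10, 4]

arr[0]=16 > 4: no swap
arr[1]=18 > 4: no swap
arr[2]=5 > 4: no swap
arr[3]=10 > 4: no swap

Place pivot at position 0: [4, 18, 5, 10, 16]
Pivot position: 0

After partitioning with pivot 4, the array becomes [4, 18, 5, 10, 16]. The pivot is placed at index 0. All elements to the left of the pivot are <= 4, and all elements to the right are > 4.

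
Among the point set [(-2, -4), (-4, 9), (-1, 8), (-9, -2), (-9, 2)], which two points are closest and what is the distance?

Computing all pairwise distances among 5 points:

d((-2, -4), (-4, 9)) = 13.1529
d((-2, -4), (-1, 8)) = 12.0416
d((-2, -4), (-9, -2)) = 7.2801
d((-2, -4), (-9, 2)) = 9.2195
d((-4, 9), (-1, 8)) = 3.1623 <-- minimum
d((-4, 9), (-9, -2)) = 12.083
d((-4, 9), (-9, 2)) = 8.6023
d((-1, 8), (-9, -2)) = 12.8062
d((-1, 8), (-9, 2)) = 10.0
d((-9, -2), (-9, 2)) = 4.0

Closest pair: (-4, 9) and (-1, 8) with distance 3.1623

The closest pair is (-4, 9) and (-1, 8) with Euclidean distance 3.1623. For 5 points, brute-force pairwise comparison is shown above. For large n, the divide-and-conquer algorithm (sort by x, recurse on halves, check the dividing strip) achieves O(n log n).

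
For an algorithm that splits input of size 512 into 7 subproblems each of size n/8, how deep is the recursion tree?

For divide and conquer with division factor 8:

Problem sizes at each level:
Level 0: 512
Level 1: 64
Level 2: 8
Level 3: 1

The root is level 0 and the size-1 base case is level 3 (the tree spans levels 0 through 3, i.e. 4 levels counting the root), so the depth is the number of divisions: log_8(512) = 3

The recursion tree depth is log_8(512) = 3. At each level, the problem size is divided by 8, so it takes 3 divisions to reduce to a base case of size 1. The algorithm makes 7 recursive calls at each level.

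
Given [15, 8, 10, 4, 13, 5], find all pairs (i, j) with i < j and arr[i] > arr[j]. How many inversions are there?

Finding inversions in [15, 8, 10, 4, 13, 5]:

(0, 1): arr[0]=15 > arr[1]=8
(0, 2): arr[0]=15 > arr[2]=10
(0, 3): arr[0]=15 > arr[3]=4
(0, 4): arr[0]=15 > arr[4]=13
(0, 5): arr[0]=15 > arr[5]=5
(1, 3): arr[1]=8 > arr[3]=4
(1, 5): arr[1]=8 > arr[5]=5
(2, 3): arr[2]=10 > arr[3]=4
(2, 5): arr[2]=10 > arr[5]=5
(4, 5): arr[4]=13 > arr[5]=5

Total inversions: 10

The array has 10 inversion(s): (0,1), (0,2), (0,3), (0,4), (0,5), (1,3), (1,5), (2,3), (2,5), (4,5). Each pair (i,j) satisfies i < j and arr[i] > arr[j].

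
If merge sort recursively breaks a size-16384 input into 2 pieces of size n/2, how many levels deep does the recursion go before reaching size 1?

For divide and conquer with division factor 2:

Problem sizes at each level:
Level 0: 16384
Level 1: 8192
Level 2: 4096
Level 3: 2048
Level 4: 1024
Level 5: 512
Level 6: 256
Level 7: 128
Level 8: 64
Level 9: 32
Level 10: 16
Level 11: 8
Level 12: 4
Level 13: 2
Level 14: 1

The root is level 0 and the size-1 base case is level 14 (the tree spans levels 0 through 14, i.e. 15 levels counting the root), so the depth is the number of divisions: log_2(16384) = 14

The recursion tree depth is log_2(16384) = 14. At each level, the problem size is divided by 2, so it takes 14 divisions to reduce to a base case of size 1. The algorithm makes 2 recursive calls at each level.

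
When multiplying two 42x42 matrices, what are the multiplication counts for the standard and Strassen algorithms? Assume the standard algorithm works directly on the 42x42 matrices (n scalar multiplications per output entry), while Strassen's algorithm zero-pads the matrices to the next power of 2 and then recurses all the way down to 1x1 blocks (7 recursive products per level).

Matrix multiplication for 42x42 matrices:

Strassen's algorithm requires power-of-2 dimensions. Pad 42x42 to 64x64 (next power of 2).

Standard algorithm: 42^3 = 74088 multiplications
Strassen's algorithm: 7^(log2(64)) = 7^6 = 117649 multiplications
Difference: 74088 - 117649 = -43561 (Strassen uses MORE here due to padding overhead — for small or just-over-power-of-2 n, padding can outweigh the per-level savings)

Standard: 74088 multiplications (42^3). Strassen: 117649 multiplications (7^6, after padding to 64x64). Strassen reduces 8 recursive multiplications to 7 at each level.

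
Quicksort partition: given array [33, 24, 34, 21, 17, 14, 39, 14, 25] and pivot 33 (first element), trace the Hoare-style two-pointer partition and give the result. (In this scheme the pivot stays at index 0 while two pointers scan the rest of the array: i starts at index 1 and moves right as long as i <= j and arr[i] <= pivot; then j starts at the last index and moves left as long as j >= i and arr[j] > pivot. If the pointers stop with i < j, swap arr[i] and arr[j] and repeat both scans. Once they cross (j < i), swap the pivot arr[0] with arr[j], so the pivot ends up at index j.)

Hoare-style two-pointer partition with pivot = 33:

Initial array: [33, 24, 34, 21, 17, 14, 39, 14, 25]

Pointers start at i = 1, j = 8.
i stops at index 2 (arr[2]=34 > 33), j stops at index 8 (arr[8]=25 <= 33): swap arr[2] and arr[8], array becomes [33, 24, 25, 21, 17, 14, 39, 14, 34]
i stops at index 6 (arr[6]=39 > 33), j stops at index 7 (arr[7]=14 <= 33): swap arr[6] and arr[7], array becomes [33, 24, 25, 21, 17, 14, 14, 39, 34]
i ends at 7, j ends at 6: the pointers have crossed (j < i), so scanning stops.

Swap pivot arr[0] with arr[6] to place pivot at position 6: [14, 24, 25, 21, 17, 14, 33, 39, 34]
Pivot position: 6

After partitioning with pivot 33, the array becomes [14, 24, 25, 21, 17, 14, 33, 39, 34]. The pivot is placed at index 6. All elements to the left of the pivot are <= 33, and all elements to the right are > 33.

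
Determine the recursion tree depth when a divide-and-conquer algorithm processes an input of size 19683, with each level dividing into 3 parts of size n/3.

For divide and conquer with division factor 3:

Problem sizes at each level:
Level 0: 19683
Level 1: 6561
Level 2: 2187
Level 3: 729
Level 4: 243
Level 5: 81
Level 6: 27
Level 7: 9
Level 8: 3
Level 9: 1

The root is level 0 and the size-1 base case is level 9 (the tree spans levels 0 through 9, i.e. 10 levels counting the root), so the depth is the number of divisions: log_3(19683) = 9

The recursion tree depth is log_3(19683) = 9. At each level, the problem size is divided by 3, so it takes 9 divisions to reduce to a base case of size 1. The algorithm makes 3 recursive calls at each level.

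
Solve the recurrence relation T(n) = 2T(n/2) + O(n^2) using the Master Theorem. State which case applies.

Master Theorem for T(n) = 2T(n/2) + O(n^2):

a = 2, b = 2, c = 2
log_b(a) = log_2(2) = 1.0000

Case 3: c = 2 > log_2(2) = 1.0000
T(n) = O(n^2) = O(n^2)

For T(n) = 2T(n/2) + O(n^2): log_2(2) = 1.0000. This is Case 3 of the Master Theorem (c > log_b(a), work dominated by root), giving O(n^2).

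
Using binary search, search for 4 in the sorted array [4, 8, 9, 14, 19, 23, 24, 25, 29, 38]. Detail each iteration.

Binary search for 4 in [4, 8, 9, 14, 19, 23, 24, 25, 29, 38]:

lo=0, hi=9, mid=4, arr[mid]=19 -> 19 > 4, search left half
lo=0, hi=3, mid=1, arr[mid]=8 -> 8 > 4, search left half
lo=0, hi=0, mid=0, arr[mid]=4 -> Found target at index 0!

Binary search finds 4 at index 0 after 3 comparisons. The search repeatedly halves the search space by comparing with the middle element.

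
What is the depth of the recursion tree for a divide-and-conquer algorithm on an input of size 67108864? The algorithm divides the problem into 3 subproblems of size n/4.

For divide and conquer with division factor 4:

Problem sizes at each level:
Level 0: 67108864
Level 1: 16777216
Level 2: 4194304
Level 3: 1048576
Level 4: 262144
Level 5: 65536
Level 6: 16384
Level 7: 4096
Level 8: 1024
Level 9: 256
Level 10: 64
Level 11: 16
Level 12: 4
Level 13: 1

The root is level 0 and the size-1 base case is level 13 (the tree spans levels 0 through 13, i.e. 14 levels counting the root), so the depth is the number of divisions: log_4(67108864) = 13

The recursion tree depth is log_4(67108864) = 13. At each level, the problem size is divided by 4, so it takes 13 divisions to reduce to a base case of size 1. The algorithm makes 3 recursive calls at each level.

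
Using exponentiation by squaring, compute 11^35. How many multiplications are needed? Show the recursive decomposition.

Computing 11^35 by squaring (build up from 11^1; each line after the first costs one multiplication):

11^1 = 11
11^2 = (11^1)^2 = 11^2 = 121
11^4 = (11^2)^2 = 121^2 = 14641
11^8 = (11^4)^2 = 14641^2 = 214358881
11^16 = (11^8)^2 = 214358881^2 = 45949729863572161
11^17 = 11 * 11^16 = 11 * 45949729863572161 = 505447028499293771
11^34 = (11^17)^2 = 505447028499293771^2 = 255476698618765889551019445759400441
11^35 = 11 * 11^34 = 11 * 255476698618765889551019445759400441 = 2810243684806424785061213903353404851

Result: 2810243684806424785061213903353404851
Multiplications needed: 7 (7 lines after 11^1)

11^35 = 2810243684806424785061213903353404851. Using exponentiation by squaring, this requires 7 multiplications. The key idea: if the exponent is even, square the half-power; if odd, multiply by the base once.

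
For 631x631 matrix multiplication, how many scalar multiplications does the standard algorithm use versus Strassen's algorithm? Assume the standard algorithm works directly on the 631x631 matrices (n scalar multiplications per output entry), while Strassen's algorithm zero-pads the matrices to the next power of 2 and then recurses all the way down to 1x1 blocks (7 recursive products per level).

Matrix multiplication for 631x631 matrices:

Strassen's algorithm requires power-of-2 dimensions. Pad 631x631 to 1024x1024 (next power of 2).

Standard algorithm: 631^3 = 251239591 multiplications
Strassen's algorithm: 7^(log2(1024)) = 7^10 = 282475249 multiplications
Difference: 251239591 - 282475249 = -31235658 (Strassen uses MORE here due to padding overhead — for small or just-over-power-of-2 n, padding can outweigh the per-level savings)

Standard: 251239591 multiplications (631^3). Strassen: 282475249 multiplications (7^10, after padding to 1024x1024). Strassen reduces 8 recursive multiplications to 7 at each level.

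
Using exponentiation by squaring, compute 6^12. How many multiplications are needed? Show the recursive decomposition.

Computing 6^12 by squaring (build up from 6^1; each line after the first costs one multiplication):

6^1 = 6
6^2 = (6^1)^2 = 6^2 = 36
6^3 = 6 * 6^2 = 6 * 36 = 216
6^6 = (6^3)^2 = 216^2 = 46656
6^12 = (6^6)^2 = 46656^2 = 2176782336

Result: 2176782336
Multiplications needed: 4 (4 lines after 6^1)

6^12 = 2176782336. Using exponentiation by squaring, this requires 4 multiplications. The key idea: if the exponent is even, square the half-power; if odd, multiply by the base once.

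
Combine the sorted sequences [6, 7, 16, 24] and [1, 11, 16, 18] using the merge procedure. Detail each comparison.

Merging process:

Compare 6 vs 1: take 1 from right. Merged: [1]
Compare 6 vs 11: take 6 from left. Merged: [1, 6]
Compare 7 vs 11: take 7 from left. Merged: [1, 6, 7]
Compare 16 vs 11: take 11 from right. Merged: [1, 6, 7, 11]
Compare 16 vs 16: take 16 from left. Merged: [1, 6, 7, 11, 16]
Compare 24 vs 16: take 16 from right. Merged: [1, 6, 7, 11, 16, 16]
Compare 24 vs 18: take 18 from right. Merged: [1, 6, 7, 11, 16, 16, 18]
Append remaining from left: [24]. Merged: [1, 6, 7, 11, 16, 16, 18, 24]

Final merged array: [1, 6, 7, 11, 16, 16, 18, 24]
Total comparisons: 7

The merged array is [1, 6, 7, 11, 16, 16, 18, 24], requiring 7 comparisons. The merge step runs in O(n) time where n is the total number of elements.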